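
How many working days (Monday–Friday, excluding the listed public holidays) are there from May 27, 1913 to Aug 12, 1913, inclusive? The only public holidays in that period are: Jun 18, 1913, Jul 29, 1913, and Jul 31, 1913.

May 27, 1913 is a Tuesday.
The range spans 78 days (inclusive of both endpoints).
78 = 7 × 11 + 1, so there are 11 full weeks plus 1 extra day.
Each full week contributes 5 weekdays (Mon–Fri): 11 × 5 = 55.
The 1 extra day is Tuesday — 1 of them qualifies.
Total: 55 + 1 = 56.
Holidays: Jun 18, 1913 (Wed); Jul 29, 1913 (Tue); Jul 31, 1913 (Thu).
All 3 holidays fall on weekdays, so subtract 3.
Business days: 56 − 3 = 53.

53 working days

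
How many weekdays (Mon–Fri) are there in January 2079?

22

Jan 1, 2079 is a Sunday.
The range spans 31 days (inclusive of both endpoints).
31 = 7 × 4 + 3, so there are 4 full weeks plus 3 extra days.
Each full week contributes 5 weekdays (Mon–Fri): 4 × 5 = 20.
The 3 extra days are Sunday, Monday, Tuesday — 2 of them qualify.
Total: 20 + 2 = 22.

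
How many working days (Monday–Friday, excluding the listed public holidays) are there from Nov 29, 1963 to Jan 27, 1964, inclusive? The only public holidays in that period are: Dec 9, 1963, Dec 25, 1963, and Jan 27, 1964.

Nov 29, 1963 is a Friday.
From Nov 29, 1963 to Jan 27, 1964 is 60 days inclusive.
60 = 7 × 8 + 4, so there are 8 full weeks plus 4 extra days.
Each full week contributes 5 weekdays (Mon–Fri): 8 × 5 = 40.
The 4 extra days are Fri, Sat, Sun, Mon — 2 of them qualify.
Total: 40 + 2 = 42.
Holidays: Dec 9, 1963 (Mon); Dec 25, 1963 (Wed); Jan 27, 1964 (Mon).
All 3 holidays fall on weekdays, so subtract 3.
Business days: 42 − 3 = 39.

39 working days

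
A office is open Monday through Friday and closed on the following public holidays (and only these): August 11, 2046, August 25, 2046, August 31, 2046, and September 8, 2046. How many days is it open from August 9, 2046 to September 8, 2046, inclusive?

21

August 9, 2046 is a Thursday.
The range spans 31 days (inclusive of both endpoints).
31 = 7 × 4 + 3, so there are 4 full weeks plus 3 extra days.
Each full week contributes 5 weekdays (Mon–Fri): 4 × 5 = 20.
The 3 extra days are Thu, Fri, Sat — 2 of them qualify.
Total: 20 + 2 = 22.
Holidays: August 11, 2046 (Sat); August 25, 2046 (Sat); August 31, 2046 (Fri); September 8, 2046 (Sat).
1 of the 4 holidays fall on weekdays; the rest are weekends and were already excluded.
Business days: 22 − 1 = 21.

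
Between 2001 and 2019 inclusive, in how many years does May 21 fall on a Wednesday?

3

Day of week of May 21 in each year:
2001: Mon, 2002: Tue, 2003: Wed ✓, 2004: Fri, 2005: Sat, 2006: Sun, 2007: Mon, 2008: Wed ✓, 2009: Thu, 2010: Fri, 2011: Sat, 2012: Mon, 2013: Tue, 2014: Wed ✓, 2015: Thu, 2016: Sat, 2017: Sun, 2018: Mon, 2019: Tue
Wednesdays: 2003, 2008, 2014.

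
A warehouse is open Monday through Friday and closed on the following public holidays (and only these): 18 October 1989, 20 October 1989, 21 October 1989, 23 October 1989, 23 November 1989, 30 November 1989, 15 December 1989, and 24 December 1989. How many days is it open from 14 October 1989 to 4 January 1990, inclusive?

53

14 October 1989 is a Saturday.
The range spans 83 days (inclusive of both endpoints).
83 = 7 × 11 + 6, so there are 11 full weeks plus 6 extra days.
Each full week contributes 5 weekdays (Mon–Fri): 11 × 5 = 55.
The 6 extra days are Sat, Sun, Mon, Tue, Wed, Thu — 4 of them qualify.
Total: 55 + 4 = 59.
Holidays: 18 October 1989 (Wed); 20 October 1989 (Fri); 21 October 1989 (Sat); 23 October 1989 (Mon); 23 November 1989 (Thu); 30 November 1989 (Thu); 15 December 1989 (Fri); 24 December 1989 (Sun).
6 of the 8 holidays fall on weekdays; the rest are weekends and were already excluded.
Business days: 59 − 6 = 53.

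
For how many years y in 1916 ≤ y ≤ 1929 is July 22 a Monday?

2

Day of week of July 22 in each year:
1916: Sat, 1917: Sun, 1918: Mon ✓, 1919: Tue, 1920: Thu, 1921: Fri, 1922: Sat, 1923: Sun, 1924: Tue, 1925: Wed, 1926: Thu, 1927: Fri, 1928: Sun, 1929: Mon ✓
Mondays: 1918, 1929.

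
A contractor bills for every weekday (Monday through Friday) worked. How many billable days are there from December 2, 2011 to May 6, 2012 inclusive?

111 weekdays

December 2, 2011 is a Friday.
That's 157 days from start to end, counting both.
157 = 7 × 22 + 3, so there are 22 full weeks plus 3 extra days.
Each full week contributes 5 weekdays (Mon–Fri): 22 × 5 = 110.
The 3 extra days are Fri, Sat, Sun — 1 of them qualifies.
Total: 110 + 1 = 111.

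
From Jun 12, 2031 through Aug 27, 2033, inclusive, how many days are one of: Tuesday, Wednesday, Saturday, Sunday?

461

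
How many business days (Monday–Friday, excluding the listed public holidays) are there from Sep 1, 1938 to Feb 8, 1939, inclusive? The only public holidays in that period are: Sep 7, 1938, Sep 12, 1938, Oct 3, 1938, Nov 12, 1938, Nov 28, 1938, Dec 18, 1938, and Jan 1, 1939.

Sep 1, 1938 is a Thursday.
The range spans 161 days (inclusive of both endpoints).
161 = 7 × 23, so the span is exactly 23 full weeks.
Each full week contributes 5 weekdays (Mon–Fri): 23 × 5 = 115.
Total: 115.
Holidays: Sep 7, 1938 (Wed); Sep 12, 1938 (Mon); Oct 3, 1938 (Mon); Nov 12, 1938 (Sat); Nov 28, 1938 (Mon); Dec 18, 1938 (Sun); Jan 1, 1939 (Sun).
4 of the 7 holidays fall on weekdays; the rest are weekends and were already excluded.
Business days: 115 − 4 = 111.

111 business days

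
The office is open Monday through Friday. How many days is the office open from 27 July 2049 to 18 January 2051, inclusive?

27 July 2049 is a Tuesday.
The range spans 541 days (inclusive of both endpoints).
541 = 7 × 77 + 2, so there are 77 full weeks plus 2 extra days.
Each full week contributes 5 weekdays (Mon–Fri): 77 × 5 = 385.
The 2 extra days are Tue, Wed — 2 of them qualify.
Total: 385 + 2 = 387.

387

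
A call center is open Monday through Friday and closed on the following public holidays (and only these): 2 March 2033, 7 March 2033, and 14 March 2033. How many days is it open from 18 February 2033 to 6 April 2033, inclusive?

18 February 2033 is a Friday.
From 18 February 2033 to 6 April 2033 is 48 days inclusive.
48 = 7 × 6 + 6, so there are 6 full weeks plus 6 extra days.
Each full week contributes 5 weekdays (Mon–Fri): 6 × 5 = 30.
The 6 extra days are Fri, Sat, Sun, Mon, Tue, Wed — 4 of them qualify.
Total: 30 + 4 = 34.
Holidays: 2 March 2033 (Wed); 7 March 2033 (Mon); 14 March 2033 (Mon).
All 3 holidays fall on weekdays, so subtract 3.
Business days: 34 − 3 = 31.

31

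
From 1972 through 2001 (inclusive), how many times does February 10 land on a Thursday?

5

Day of week of February 10 in each year:
1972: Thu ✓, 1973: Sat, 1974: Sun, 1975: Mon, 1976: Tue, 1977: Thu ✓, 1978: Fri, 1979: Sat, 1980: Sun, 1981: Tue, 1982: Wed, 1983: Thu ✓, 1984: Fri, 1985: Sun, 1986: Mon, 1987: Tue, 1988: Wed, 1989: Fri, 1990: Sat, 1991: Sun, 1992: Mon, 1993: Wed, 1994: Thu ✓, 1995: Fri, 1996: Sat, 1997: Mon, 1998: Tue, 1999: Wed, 2000: Thu ✓, 2001: Sat
Thursdays: 1972, 1977, 1983, 1994, 2000.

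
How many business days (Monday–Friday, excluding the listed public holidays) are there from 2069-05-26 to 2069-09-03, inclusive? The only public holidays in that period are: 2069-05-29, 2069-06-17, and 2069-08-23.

69 business days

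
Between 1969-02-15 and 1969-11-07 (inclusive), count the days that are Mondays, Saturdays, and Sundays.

114

1969-02-15 is a Saturday.
The range spans 266 days (inclusive of both endpoints).
266 = 7 × 38, so the span is exactly 38 full weeks.
Each full week contributes 3 days from the set (Mon, Sat, Sun): 38 × 3 = 114.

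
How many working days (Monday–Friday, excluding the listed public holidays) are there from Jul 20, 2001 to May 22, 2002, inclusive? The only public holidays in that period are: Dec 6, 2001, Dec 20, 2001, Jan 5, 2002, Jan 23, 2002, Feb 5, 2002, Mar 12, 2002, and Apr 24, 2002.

213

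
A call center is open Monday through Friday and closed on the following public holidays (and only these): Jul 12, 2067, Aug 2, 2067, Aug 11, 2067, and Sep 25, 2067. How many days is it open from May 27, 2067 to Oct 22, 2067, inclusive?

103

May 27, 2067 is a Friday.
That's 149 days from start to end, counting both.
149 = 7 × 21 + 2, so there are 21 full weeks plus 2 extra days.
Each full week contributes 5 weekdays (Mon–Fri): 21 × 5 = 105.
The 2 extra days are Fri, Sat — 1 of them qualifies.
Total: 105 + 1 = 106.
Holidays: Jul 12, 2067 (Tue); Aug 2, 2067 (Tue); Aug 11, 2067 (Thu); Sep 25, 2067 (Sun).
3 of the 4 holidays fall on weekdays; the rest are weekends and were already excluded.
Business days: 106 − 3 = 103.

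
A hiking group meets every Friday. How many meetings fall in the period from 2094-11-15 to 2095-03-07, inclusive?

2094-11-15 is a Monday.
From 2094-11-15 to 2095-03-07 is 113 days inclusive.
113 = 7 × 16 + 1, so there are 16 full weeks plus 1 extra day.
Each full week contributes one Friday: 16 so far.
The 1 extra day is Mon — none qualify.
Total: 16 + 0 = 16.

16 Fridays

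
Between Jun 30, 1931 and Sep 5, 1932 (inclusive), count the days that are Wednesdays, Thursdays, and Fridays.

186

Jun 30, 1931 is a Tuesday.
That's 434 days from start to end, counting both.
434 = 7 × 62, so the span is exactly 62 full weeks.
Each full week contributes 3 days from the set (Wed, Thu, Fri): 62 × 3 = 186.
Total: 186.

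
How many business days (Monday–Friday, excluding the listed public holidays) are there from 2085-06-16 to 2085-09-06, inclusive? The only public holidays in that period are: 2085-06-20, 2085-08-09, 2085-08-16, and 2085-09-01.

56 business days

2085-06-16 is a Saturday.
The range spans 83 days (inclusive of both endpoints).
83 = 7 × 11 + 6, so there are 11 full weeks plus 6 extra days.
Each full week contributes 5 weekdays (Mon–Fri): 11 × 5 = 55.
The 6 extra days are Sat, Sun, Mon, Tue, Wed, Thu — 4 of them qualify.
Total: 55 + 4 = 59.
Holidays: 2085-06-20 (Wed); 2085-08-09 (Thu); 2085-08-16 (Thu); 2085-09-01 (Sat).
3 of the 4 holidays fall on weekdays; the rest are weekends and were already excluded.
Business days: 59 − 3 = 56.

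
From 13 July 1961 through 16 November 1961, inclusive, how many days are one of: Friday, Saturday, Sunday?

13 July 1961 is a Thursday.
From 13 July 1961 to 16 November 1961 is 127 days inclusive.
127 = 7 × 18 + 1, so there are 18 full weeks plus 1 extra day.
Each full week contributes 3 days from the set (Fri, Sat, Sun): 18 × 3 = 54.
The 1 extra day is Thu — none qualify.
Total: 54 + 0 = 54.

54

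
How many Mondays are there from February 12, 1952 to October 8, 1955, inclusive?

190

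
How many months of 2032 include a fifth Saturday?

A month has five Saturdays exactly when Saturday falls within its first (length − 28) days.
Jan: 31 days, starts Thu → 5 of Thu, Fri, Sat ✓
Feb: 29 days, starts Sun → 5 of Sun
Mar: 31 days, starts Mon → 5 of Mon, Tue, Wed
Apr: 30 days, starts Thu → 5 of Thu, Fri
May: 31 days, starts Sat → 5 of Sat, Sun, Mon ✓
Jun: 30 days, starts Tue → 5 of Tue, Wed
Jul: 31 days, starts Thu → 5 of Thu, Fri, Sat ✓
Aug: 31 days, starts Sun → 5 of Sun, Mon, Tue
Sep: 30 days, starts Wed → 5 of Wed, Thu
Oct: 31 days, starts Fri → 5 of Fri, Sat, Sun ✓
Nov: 30 days, starts Mon → 5 of Mon, Tue
Dec: 31 days, starts Wed → 5 of Wed, Thu, Fri
Months with five Saturdays: Jan, May, Jul, Oct.

4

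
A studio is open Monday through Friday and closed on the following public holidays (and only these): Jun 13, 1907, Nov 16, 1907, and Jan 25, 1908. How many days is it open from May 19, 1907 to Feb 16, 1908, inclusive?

194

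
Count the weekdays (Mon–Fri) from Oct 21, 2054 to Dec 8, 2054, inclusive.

Oct 21, 2054 is a Wednesday.
The range spans 49 days (inclusive of both endpoints).
49 = 7 × 7, so the span is exactly 7 full weeks.
Each full week contributes 5 weekdays (Mon–Fri): 7 × 5 = 35.
Total: 35.

35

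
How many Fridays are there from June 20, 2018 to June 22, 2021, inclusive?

157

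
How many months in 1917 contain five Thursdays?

4

A month has five Thursdays exactly when Thursday falls within its first (length − 28) days.
Jan: 31 days, starts Mon → 5 of Mon, Tue, Wed
Feb: 28 days, starts Thu → 5 of (none)
Mar: 31 days, starts Thu → 5 of Thu, Fri, Sat ✓
Apr: 30 days, starts Sun → 5 of Sun, Mon
May: 31 days, starts Tue → 5 of Tue, Wed, Thu ✓
Jun: 30 days, starts Fri → 5 of Fri, Sat
Jul: 31 days, starts Sun → 5 of Sun, Mon, Tue
Aug: 31 days, starts Wed → 5 of Wed, Thu, Fri ✓
Sep: 30 days, starts Sat → 5 of Sat, Sun
Oct: 31 days, starts Mon → 5 of Mon, Tue, Wed
Nov: 30 days, starts Thu → 5 of Thu, Fri ✓
Dec: 31 days, starts Sat → 5 of Sat, Sun, Mon
Months with five Thursdays: Mar, May, Aug, Nov.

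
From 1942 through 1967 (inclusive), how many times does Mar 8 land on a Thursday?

Day of week of March 8 in each year:
1942: Sun, 1943: Mon, 1944: Wed, 1945: Thu ✓, 1946: Fri, 1947: Sat, 1948: Mon, 1949: Tue, 1950: Wed, 1951: Thu ✓, 1952: Sat, 1953: Sun, 1954: Mon, 1955: Tue, 1956: Thu ✓, 1957: Fri, 1958: Sat, 1959: Sun, 1960: Tue, 1961: Wed, 1962: Thu ✓, 1963: Fri, 1964: Sun, 1965: Mon, 1966: Tue, 1967: Wed
Thursdays: 1945, 1951, 1956, 1962.

4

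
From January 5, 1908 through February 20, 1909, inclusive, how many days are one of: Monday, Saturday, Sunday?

177

January 5, 1908 is a Sunday.
The range spans 413 days (inclusive of both endpoints).
413 = 7 × 59, so the span is exactly 59 full weeks.
Each full week contributes 3 days from the set (Mon, Sat, Sun): 59 × 3 = 177.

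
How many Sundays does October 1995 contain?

5

Oct 1, 1995 is a Sunday.
The range spans 31 days (inclusive of both endpoints).
31 = 7 × 4 + 3, so there are 4 full weeks plus 3 extra days.
Each full week contributes one Sunday: 4 so far.
The 3 extra days are Sun, Mon, Tue — 1 of them qualifies.
Total: 4 + 1 = 5.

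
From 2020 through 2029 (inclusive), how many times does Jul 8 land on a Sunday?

1

Day of week of July 8 in each year:
2020: Wed, 2021: Thu, 2022: Fri, 2023: Sat, 2024: Mon, 2025: Tue, 2026: Wed, 2027: Thu, 2028: Sat, 2029: Sun ✓
Sundays: 2029.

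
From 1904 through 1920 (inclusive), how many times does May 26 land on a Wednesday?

Day of week of May 26 in each year:
1904: Thu, 1905: Fri, 1906: Sat, 1907: Sun, 1908: Tue, 1909: Wed ✓, 1910: Thu, 1911: Fri, 1912: Sun, 1913: Mon, 1914: Tue, 1915: Wed ✓, 1916: Fri, 1917: Sat, 1918: Sun, 1919: Mon, 1920: Wed ✓
Wednesdays: 1909, 1915, 1920.

3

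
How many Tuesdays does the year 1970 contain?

52

1970-01-01 is a Thursday.
That's 365 days from start to end, counting both.
365 = 7 × 52 + 1, so there are 52 full weeks plus 1 extra day.
Each full week contributes one Tuesday: 52 so far.
The 1 extra day is Thu — none qualify.
Total: 52 + 0 = 52.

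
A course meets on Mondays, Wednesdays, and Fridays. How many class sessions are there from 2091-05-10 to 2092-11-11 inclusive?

236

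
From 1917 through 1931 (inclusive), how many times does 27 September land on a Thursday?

3

Day of week of September 27 in each year:
1917: Thu ✓, 1918: Fri, 1919: Sat, 1920: Mon, 1921: Tue, 1922: Wed, 1923: Thu ✓, 1924: Sat, 1925: Sun, 1926: Mon, 1927: Tue, 1928: Thu ✓, 1929: Fri, 1930: Sat, 1931: Sun
Thursdays: 1917, 1923, 1928.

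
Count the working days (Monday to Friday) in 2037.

1 January 2037 is a Thursday.
The range spans 365 days (inclusive of both endpoints).
365 = 7 × 52 + 1, so there are 52 full weeks plus 1 extra day.
Each full week contributes 5 weekdays (Mon–Fri): 52 × 5 = 260.
The 1 extra day is Thursday — 1 of them qualifies.
Total: 260 + 1 = 261.

261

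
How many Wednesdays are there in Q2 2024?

1 April 2024 is a Monday.
That's 91 days from start to end, counting both.
91 = 7 × 13, so the span is exactly 13 full weeks.
Each full week contributes one Wednesday: 13 so far.

13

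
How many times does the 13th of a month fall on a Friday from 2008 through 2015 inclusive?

15

Friday-the-13ths by year:
2008: Jun
2009: Feb, Mar, Nov
2010: Aug
2011: May
2012: Jan, Apr, Jul
2013: Sep, Dec
2014: Jun
2015: Feb, Mar, Nov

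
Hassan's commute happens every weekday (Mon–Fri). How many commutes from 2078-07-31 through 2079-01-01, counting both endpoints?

2078-07-31 is a Sunday.
That's 155 days from start to end, counting both.
155 = 7 × 22 + 1, so there are 22 full weeks plus 1 extra day.
Each full week contributes 5 weekdays (Mon–Fri): 22 × 5 = 110.
The 1 extra day is Sun — none qualify.
Total: 110 + 0 = 110.

110 weekdays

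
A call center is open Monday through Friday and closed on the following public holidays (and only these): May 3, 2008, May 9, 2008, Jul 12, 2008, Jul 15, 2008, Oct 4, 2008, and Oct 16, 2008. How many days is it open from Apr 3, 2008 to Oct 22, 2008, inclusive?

Apr 3, 2008 is a Thursday.
From Apr 3, 2008 to Oct 22, 2008 is 203 days inclusive.
203 = 7 × 29, so the span is exactly 29 full weeks.
Each full week contributes 5 weekdays (Mon–Fri): 29 × 5 = 145.
Holidays: May 3, 2008 (Sat); May 9, 2008 (Fri); Jul 12, 2008 (Sat); Jul 15, 2008 (Tue); Oct 4, 2008 (Sat); Oct 16, 2008 (Thu).
3 of the 6 holidays fall on weekdays; the rest are weekends and were already excluded.
Business days: 145 − 3 = 142.

142 business days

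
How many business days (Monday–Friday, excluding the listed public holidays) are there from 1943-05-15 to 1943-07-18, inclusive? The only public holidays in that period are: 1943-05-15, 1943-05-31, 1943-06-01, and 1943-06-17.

1943-05-15 is a Saturday.
The range spans 65 days (inclusive of both endpoints).
65 = 7 × 9 + 2, so there are 9 full weeks plus 2 extra days.
Each full week contributes 5 weekdays (Mon–Fri): 9 × 5 = 45.
The 2 extra days are Saturday, Sunday — none qualify.
Total: 45 + 0 = 45.
Holidays: 1943-05-15 (Sat); 1943-05-31 (Mon); 1943-06-01 (Tue); 1943-06-17 (Thu).
3 of the 4 holidays fall on weekdays; the rest are weekends and were already excluded.
Business days: 45 − 3 = 42.

42 business days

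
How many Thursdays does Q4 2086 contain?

13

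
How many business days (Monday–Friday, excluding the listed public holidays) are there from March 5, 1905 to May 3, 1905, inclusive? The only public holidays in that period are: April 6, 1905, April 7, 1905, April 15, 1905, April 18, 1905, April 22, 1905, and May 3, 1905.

39

March 5, 1905 is a Sunday.
The range spans 60 days (inclusive of both endpoints).
60 = 7 × 8 + 4, so there are 8 full weeks plus 4 extra days.
Each full week contributes 5 weekdays (Mon–Fri): 8 × 5 = 40.
The 4 extra days are Sun, Mon, Tue, Wed — 3 of them qualify.
Total: 40 + 3 = 43.
Holidays: April 6, 1905 (Thu); April 7, 1905 (Fri); April 15, 1905 (Sat); April 18, 1905 (Tue); April 22, 1905 (Sat); May 3, 1905 (Wed).
4 of the 6 holidays fall on weekdays; the rest are weekends and were already excluded.
Business days: 43 − 4 = 39.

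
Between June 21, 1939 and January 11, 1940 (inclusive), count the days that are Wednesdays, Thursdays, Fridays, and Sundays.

June 21, 1939 is a Wednesday.
The range spans 205 days (inclusive of both endpoints).
205 = 7 × 29 + 2, so there are 29 full weeks plus 2 extra days.
Each full week contributes 4 days from the set (Wed, Thu, Fri, Sun): 29 × 4 = 116.
The 2 extra days are Wed, Thu — 2 of them qualify.
Total: 116 + 2 = 118.

118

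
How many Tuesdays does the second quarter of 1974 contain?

13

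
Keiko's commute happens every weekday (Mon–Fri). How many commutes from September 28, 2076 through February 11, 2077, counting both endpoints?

September 28, 2076 is a Monday.
From September 28, 2076 to February 11, 2077 is 137 days inclusive.
137 = 7 × 19 + 4, so there are 19 full weeks plus 4 extra days.
Each full week contributes 5 weekdays (Mon–Fri): 19 × 5 = 95.
The 4 extra days are Mon, Tue, Wed, Thu — 4 of them qualify.
Total: 95 + 4 = 99.

99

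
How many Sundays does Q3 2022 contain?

2022-07-01 is a Friday.
That's 92 days from start to end, counting both.
92 = 7 × 13 + 1, so there are 13 full weeks plus 1 extra day.
Each full week contributes one Sunday: 13 so far.
The 1 extra day is Friday — none qualify.
Total: 13 + 0 = 13.

13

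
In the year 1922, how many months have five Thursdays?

A month has five Thursdays exactly when Thursday falls within its first (length − 28) days.
Jan: 31 days, starts Sun → 5 of Sun, Mon, Tue
Feb: 28 days, starts Wed → 5 of (none)
Mar: 31 days, starts Wed → 5 of Wed, Thu, Fri ✓
Apr: 30 days, starts Sat → 5 of Sat, Sun
May: 31 days, starts Mon → 5 of Mon, Tue, Wed
Jun: 30 days, starts Thu → 5 of Thu, Fri ✓
Jul: 31 days, starts Sat → 5 of Sat, Sun, Mon
Aug: 31 days, starts Tue → 5 of Tue, Wed, Thu ✓
Sep: 30 days, starts Fri → 5 of Fri, Sat
Oct: 31 days, starts Sun → 5 of Sun, Mon, Tue
Nov: 30 days, starts Wed → 5 of Wed, Thu ✓
Dec: 31 days, starts Fri → 5 of Fri, Sat, Sun
Months with five Thursdays: Mar, Jun, Aug, Nov.

4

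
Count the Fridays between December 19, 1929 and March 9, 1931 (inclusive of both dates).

64 Fridays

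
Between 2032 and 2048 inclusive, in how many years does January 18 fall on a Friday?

3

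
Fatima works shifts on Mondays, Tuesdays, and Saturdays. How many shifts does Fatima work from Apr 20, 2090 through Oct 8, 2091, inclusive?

Apr 20, 2090 is a Thursday.
From Apr 20, 2090 to Oct 8, 2091 is 537 days inclusive.
537 = 7 × 76 + 5, so there are 76 full weeks plus 5 extra days.
Each full week contributes 3 days from the set (Mon, Tue, Sat): 76 × 3 = 228.
The 5 extra days are Thursday, Friday, Saturday, Sunday, Monday — 2 of them qualify.
Total: 228 + 2 = 230.

230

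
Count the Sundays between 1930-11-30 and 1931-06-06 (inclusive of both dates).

1930-11-30 is a Sunday.
The range spans 189 days (inclusive of both endpoints).
189 = 7 × 27, so the span is exactly 27 full weeks.
Each full week contributes one Sunday: 27 so far.

27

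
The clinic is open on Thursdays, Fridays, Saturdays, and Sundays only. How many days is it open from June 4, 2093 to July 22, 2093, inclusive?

28

June 4, 2093 is a Thursday.
That's 49 days from start to end, counting both.
49 = 7 × 7, so the span is exactly 7 full weeks.
Each full week contributes 4 days from the set (Thu, Fri, Sat, Sun): 7 × 4 = 28.
Total: 28.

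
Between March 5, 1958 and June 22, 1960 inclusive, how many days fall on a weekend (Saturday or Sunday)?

240

March 5, 1958 is a Wednesday.
From March 5, 1958 to June 22, 1960 is 841 days inclusive.
841 = 7 × 120 + 1, so there are 120 full weeks plus 1 extra day.
Each full week contributes 2 weekend days (Sat, Sun): 120 × 2 = 240.
The 1 extra day is Wed — none qualify.
Total: 240 + 0 = 240.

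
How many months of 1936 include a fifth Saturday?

4

A month has five Saturdays exactly when Saturday falls within its first (length − 28) days.
Jan: 31 days, starts Wed → 5 of Wed, Thu, Fri
Feb: 29 days, starts Sat → 5 of Sat ✓
Mar: 31 days, starts Sun → 5 of Sun, Mon, Tue
Apr: 30 days, starts Wed → 5 of Wed, Thu
May: 31 days, starts Fri → 5 of Fri, Sat, Sun ✓
Jun: 30 days, starts Mon → 5 of Mon, Tue
Jul: 31 days, starts Wed → 5 of Wed, Thu, Fri
Aug: 31 days, starts Sat → 5 of Sat, Sun, Mon ✓
Sep: 30 days, starts Tue → 5 of Tue, Wed
Oct: 31 days, starts Thu → 5 of Thu, Fri, Sat ✓
Nov: 30 days, starts Sun → 5 of Sun, Mon
Dec: 31 days, starts Tue → 5 of Tue, Wed, Thu
Months with five Saturdays: Feb, May, Aug, Oct.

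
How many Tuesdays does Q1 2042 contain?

January 1, 2042 is a Wednesday.
From January 1, 2042 to March 31, 2042 is 90 days inclusive.
90 = 7 × 12 + 6, so there are 12 full weeks plus 6 extra days.
Each full week contributes one Tuesday: 12 so far.
The 6 extra days are Wednesday, Thursday, Friday, Saturday, Sunday, Monday — none qualify.
Total: 12 + 0 = 12.

12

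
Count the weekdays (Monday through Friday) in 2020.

262 weekdays

2020-01-01 is a Wednesday.
From 2020-01-01 to 2020-12-31 is 366 days inclusive.
366 = 7 × 52 + 2, so there are 52 full weeks plus 2 extra days.
Each full week contributes 5 weekdays (Mon–Fri): 52 × 5 = 260.
The 2 extra days are Wed, Thu — 2 of them qualify.
Total: 260 + 2 = 262.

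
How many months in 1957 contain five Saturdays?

4

A month has five Saturdays exactly when Saturday falls within its first (length − 28) days.
Jan: 31 days, starts Tue → 5 of Tue, Wed, Thu
Feb: 28 days, starts Fri → 5 of (none)
Mar: 31 days, starts Fri → 5 of Fri, Sat, Sun ✓
Apr: 30 days, starts Mon → 5 of Mon, Tue
May: 31 days, starts Wed → 5 of Wed, Thu, Fri
Jun: 30 days, starts Sat → 5 of Sat, Sun ✓
Jul: 31 days, starts Mon → 5 of Mon, Tue, Wed
Aug: 31 days, starts Thu → 5 of Thu, Fri, Sat ✓
Sep: 30 days, starts Sun → 5 of Sun, Mon
Oct: 31 days, starts Tue → 5 of Tue, Wed, Thu
Nov: 30 days, starts Fri → 5 of Fri, Sat ✓
Dec: 31 days, starts Sun → 5 of Sun, Mon, Tue
Months with five Saturdays: Mar, Jun, Aug, Nov.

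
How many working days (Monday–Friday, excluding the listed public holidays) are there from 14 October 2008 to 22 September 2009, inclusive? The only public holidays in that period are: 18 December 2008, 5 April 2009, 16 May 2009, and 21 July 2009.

244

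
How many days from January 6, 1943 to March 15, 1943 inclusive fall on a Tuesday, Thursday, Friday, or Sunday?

39

January 6, 1943 is a Wednesday.
The range spans 69 days (inclusive of both endpoints).
69 = 7 × 9 + 6, so there are 9 full weeks plus 6 extra days.
Each full week contributes 4 days from the set (Tue, Thu, Fri, Sun): 9 × 4 = 36.
The 6 extra days are Wed, Thu, Fri, Sat, Sun, Mon — 3 of them qualify.
Total: 36 + 3 = 39.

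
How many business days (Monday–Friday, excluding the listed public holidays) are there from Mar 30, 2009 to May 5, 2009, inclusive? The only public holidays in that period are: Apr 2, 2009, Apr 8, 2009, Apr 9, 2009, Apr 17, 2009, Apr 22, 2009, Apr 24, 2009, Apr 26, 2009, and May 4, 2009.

20 business days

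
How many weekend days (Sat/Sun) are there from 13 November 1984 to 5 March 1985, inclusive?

32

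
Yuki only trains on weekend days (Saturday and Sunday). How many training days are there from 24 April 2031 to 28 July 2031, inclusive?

24 April 2031 is a Thursday.
From 24 April 2031 to 28 July 2031 is 96 days inclusive.
96 = 7 × 13 + 5, so there are 13 full weeks plus 5 extra days.
Each full week contributes 2 weekend days (Sat, Sun): 13 × 2 = 26.
The 5 extra days are Thursday, Friday, Saturday, Sunday, Monday — 2 of them qualify.
Total: 26 + 2 = 28.

28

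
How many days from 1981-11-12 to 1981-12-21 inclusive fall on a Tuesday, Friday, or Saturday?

1981-11-12 is a Thursday.
The range spans 40 days (inclusive of both endpoints).
40 = 7 × 5 + 5, so there are 5 full weeks plus 5 extra days.
Each full week contributes 3 days from the set (Tue, Fri, Sat): 5 × 3 = 15.
The 5 extra days are Thu, Fri, Sat, Sun, Mon — 2 of them qualify.
Total: 15 + 2 = 17.

17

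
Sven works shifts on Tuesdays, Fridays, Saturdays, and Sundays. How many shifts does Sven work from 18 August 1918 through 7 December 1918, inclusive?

18 August 1918 is a Sunday.
That's 112 days from start to end, counting both.
112 = 7 × 16, so the span is exactly 16 full weeks.
Each full week contributes 4 days from the set (Tue, Fri, Sat, Sun): 16 × 4 = 64.

64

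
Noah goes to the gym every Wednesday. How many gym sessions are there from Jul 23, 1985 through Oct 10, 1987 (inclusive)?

Jul 23, 1985 is a Tuesday.
From Jul 23, 1985 to Oct 10, 1987 is 810 days inclusive.
810 = 7 × 115 + 5, so there are 115 full weeks plus 5 extra days.
Each full week contributes one Wednesday: 115 so far.
The 5 extra days are Tue, Wed, Thu, Fri, Sat — 1 of them qualifies.
Total: 115 + 1 = 116.

116 Wednesdays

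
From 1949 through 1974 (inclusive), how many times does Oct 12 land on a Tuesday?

Day of week of October 12 in each year:
1949: Wed, 1950: Thu, 1951: Fri, 1952: Sun, 1953: Mon, 1954: Tue ✓, 1955: Wed, 1956: Fri, 1957: Sat, 1958: Sun, 1959: Mon, 1960: Wed, 1961: Thu, 1962: Fri, 1963: Sat, 1964: Mon, 1965: Tue ✓, 1966: Wed, 1967: Thu, 1968: Sat, 1969: Sun, 1970: Mon, 1971: Tue ✓, 1972: Thu, 1973: Fri, 1974: Sat
Tuesdays: 1954, 1965, 1971.

3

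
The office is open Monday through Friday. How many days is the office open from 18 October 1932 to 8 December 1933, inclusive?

18 October 1932 is a Tuesday.
That's 417 days from start to end, counting both.
417 = 7 × 59 + 4, so there are 59 full weeks plus 4 extra days.
Each full week contributes 5 weekdays (Mon–Fri): 59 × 5 = 295.
The 4 extra days are Tuesday, Wednesday, Thursday, Friday — 4 of them qualify.
Total: 295 + 4 = 299.

299 weekdays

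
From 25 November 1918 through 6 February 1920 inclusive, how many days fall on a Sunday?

62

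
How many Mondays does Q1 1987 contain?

Jan 1, 1987 is a Thursday.
From Jan 1, 1987 to Mar 31, 1987 is 90 days inclusive.
90 = 7 × 12 + 6, so there are 12 full weeks plus 6 extra days.
Each full week contributes one Monday: 12 so far.
The 6 extra days are Thursday, Friday, Saturday, Sunday, Monday, Tuesday — 1 of them qualifies.
Total: 12 + 1 = 13.

13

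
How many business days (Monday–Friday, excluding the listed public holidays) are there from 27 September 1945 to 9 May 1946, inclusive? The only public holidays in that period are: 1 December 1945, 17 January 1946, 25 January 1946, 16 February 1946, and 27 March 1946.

27 September 1945 is a Thursday.
That's 225 days from start to end, counting both.
225 = 7 × 32 + 1, so there are 32 full weeks plus 1 extra day.
Each full week contributes 5 weekdays (Mon–Fri): 32 × 5 = 160.
The 1 extra day is Thursday — 1 of them qualifies.
Total: 160 + 1 = 161.
Holidays: 1 December 1945 (Sat); 17 January 1946 (Thu); 25 January 1946 (Fri); 16 February 1946 (Sat); 27 March 1946 (Wed).
3 of the 5 holidays fall on weekdays; the rest are weekends and were already excluded.
Business days: 161 − 3 = 158.

158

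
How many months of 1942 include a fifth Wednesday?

4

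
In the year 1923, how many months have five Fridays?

4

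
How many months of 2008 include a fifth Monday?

4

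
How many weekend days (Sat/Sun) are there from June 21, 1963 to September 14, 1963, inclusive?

June 21, 1963 is a Friday.
That's 86 days from start to end, counting both.
86 = 7 × 12 + 2, so there are 12 full weeks plus 2 extra days.
Each full week contributes 2 weekend days (Sat, Sun): 12 × 2 = 24.
The 2 extra days are Fri, Sat — 1 of them qualifies.
Total: 24 + 1 = 25.

25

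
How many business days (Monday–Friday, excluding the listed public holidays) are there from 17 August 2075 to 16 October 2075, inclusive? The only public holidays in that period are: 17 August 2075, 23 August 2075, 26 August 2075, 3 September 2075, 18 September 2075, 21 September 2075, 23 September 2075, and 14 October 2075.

37 business days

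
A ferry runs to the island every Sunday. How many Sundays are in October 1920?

1 October 1920 is a Friday.
From 1 October 1920 to 31 October 1920 is 31 days inclusive.
31 = 7 × 4 + 3, so there are 4 full weeks plus 3 extra days.
Each full week contributes one Sunday: 4 so far.
The 3 extra days are Fri, Sat, Sun — 1 of them qualifies.
Total: 4 + 1 = 5.

5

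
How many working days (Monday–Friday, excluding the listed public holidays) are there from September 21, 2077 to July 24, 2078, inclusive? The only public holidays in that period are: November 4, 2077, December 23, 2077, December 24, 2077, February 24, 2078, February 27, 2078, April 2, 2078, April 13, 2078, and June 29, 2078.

213

September 21, 2077 is a Tuesday.
That's 307 days from start to end, counting both.
307 = 7 × 43 + 6, so there are 43 full weeks plus 6 extra days.
Each full week contributes 5 weekdays (Mon–Fri): 43 × 5 = 215.
The 6 extra days are Tuesday, Wednesday, Thursday, Friday, Saturday, Sunday — 4 of them qualify.
Total: 215 + 4 = 219.
Holidays: November 4, 2077 (Thu); December 23, 2077 (Thu); December 24, 2077 (Fri); February 24, 2078 (Thu); February 27, 2078 (Sun); April 2, 2078 (Sat); April 13, 2078 (Wed); June 29, 2078 (Wed).
6 of the 8 holidays fall on weekdays; the rest are weekends and were already excluded.
Business days: 219 − 6 = 213.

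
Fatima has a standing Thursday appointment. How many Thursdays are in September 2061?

5

2061-09-01 is a Thursday.
That's 30 days from start to end, counting both.
30 = 7 × 4 + 2, so there are 4 full weeks plus 2 extra days.
Each full week contributes one Thursday: 4 so far.
The 2 extra days are Thu, Fri — 1 of them qualifies.
Total: 4 + 1 = 5.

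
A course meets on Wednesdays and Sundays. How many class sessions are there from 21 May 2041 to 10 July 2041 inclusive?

15

21 May 2041 is a Tuesday.
The range spans 51 days (inclusive of both endpoints).
51 = 7 × 7 + 2, so there are 7 full weeks plus 2 extra days.
Each full week contributes 2 days from the set (Wed, Sun): 7 × 2 = 14.
The 2 extra days are Tue, Wed — 1 of them qualifies.
Total: 14 + 1 = 15.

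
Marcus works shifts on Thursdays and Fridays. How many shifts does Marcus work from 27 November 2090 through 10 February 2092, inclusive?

126

27 November 2090 is a Monday.
From 27 November 2090 to 10 February 2092 is 441 days inclusive.
441 = 7 × 63, so the span is exactly 63 full weeks.
Each full week contributes 2 days from the set (Thu, Fri): 63 × 2 = 126.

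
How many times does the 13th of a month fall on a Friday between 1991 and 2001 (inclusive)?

18

Friday-the-13ths by year:
1991: Sep, Dec
1992: Mar, Nov
1993: Aug
1994: May
1995: Jan, Oct
1996: Sep, Dec
1997: Jun
1998: Feb, Mar, Nov
1999: Aug
2000: Oct
2001: Apr, Jul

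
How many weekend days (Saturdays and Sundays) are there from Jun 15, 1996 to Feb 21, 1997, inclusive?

72

Jun 15, 1996 is a Saturday.
That's 252 days from start to end, counting both.
252 = 7 × 36, so the span is exactly 36 full weeks.
Each full week contributes 2 weekend days (Sat, Sun): 36 × 2 = 72.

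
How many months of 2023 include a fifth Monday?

4

A month has five Mondays exactly when Monday falls within its first (length − 28) days.
Jan: 31 days, starts Sun → 5 of Sun, Mon, Tue ✓
Feb: 28 days, starts Wed → 5 of (none)
Mar: 31 days, starts Wed → 5 of Wed, Thu, Fri
Apr: 30 days, starts Sat → 5 of Sat, Sun
May: 31 days, starts Mon → 5 of Mon, Tue, Wed ✓
Jun: 30 days, starts Thu → 5 of Thu, Fri
Jul: 31 days, starts Sat → 5 of Sat, Sun, Mon ✓
Aug: 31 days, starts Tue → 5 of Tue, Wed, Thu
Sep: 30 days, starts Fri → 5 of Fri, Sat
Oct: 31 days, starts Sun → 5 of Sun, Mon, Tue ✓
Nov: 30 days, starts Wed → 5 of Wed, Thu
Dec: 31 days, starts Fri → 5 of Fri, Sat, Sun
Months with five Mondays: Jan, May, Jul, Oct.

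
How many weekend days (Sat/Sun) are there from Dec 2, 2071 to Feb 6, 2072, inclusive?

19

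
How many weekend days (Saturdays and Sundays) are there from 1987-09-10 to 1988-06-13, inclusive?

1987-09-10 is a Thursday.
The range spans 278 days (inclusive of both endpoints).
278 = 7 × 39 + 5, so there are 39 full weeks plus 5 extra days.
Each full week contributes 2 weekend days (Sat, Sun): 39 × 2 = 78.
The 5 extra days are Thursday, Friday, Saturday, Sunday, Monday — 2 of them qualify.
Total: 78 + 2 = 80.

80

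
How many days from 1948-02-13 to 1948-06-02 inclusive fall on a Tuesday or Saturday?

32

1948-02-13 is a Friday.
The range spans 111 days (inclusive of both endpoints).
111 = 7 × 15 + 6, so there are 15 full weeks plus 6 extra days.
Each full week contributes 2 days from the set (Tue, Sat): 15 × 2 = 30.
The 6 extra days are Friday, Saturday, Sunday, Monday, Tuesday, Wednesday — 2 of them qualify.
Total: 30 + 2 = 32.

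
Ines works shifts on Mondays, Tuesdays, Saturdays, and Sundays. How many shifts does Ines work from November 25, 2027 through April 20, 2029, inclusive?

292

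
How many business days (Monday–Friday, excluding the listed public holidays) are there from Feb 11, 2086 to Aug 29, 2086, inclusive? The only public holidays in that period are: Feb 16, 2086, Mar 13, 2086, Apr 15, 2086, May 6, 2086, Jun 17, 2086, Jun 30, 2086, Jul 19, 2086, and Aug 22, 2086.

138 business days

Feb 11, 2086 is a Monday.
From Feb 11, 2086 to Aug 29, 2086 is 200 days inclusive.
200 = 7 × 28 + 4, so there are 28 full weeks plus 4 extra days.
Each full week contributes 5 weekdays (Mon–Fri): 28 × 5 = 140.
The 4 extra days are Mon, Tue, Wed, Thu — 4 of them qualify.
Total: 140 + 4 = 144.
Holidays: Feb 16, 2086 (Sat); Mar 13, 2086 (Wed); Apr 15, 2086 (Mon); May 6, 2086 (Mon); Jun 17, 2086 (Mon); Jun 30, 2086 (Sun); Jul 19, 2086 (Fri); Aug 22, 2086 (Thu).
6 of the 8 holidays fall on weekdays; the rest are weekends and were already excluded.
Business days: 144 − 6 = 138.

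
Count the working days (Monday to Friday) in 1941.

1 January 1941 is a Wednesday.
From 1 January 1941 to 31 December 1941 is 365 days inclusive.
365 = 7 × 52 + 1, so there are 52 full weeks plus 1 extra day.
Each full week contributes 5 weekdays (Mon–Fri): 52 × 5 = 260.
The 1 extra day is Wed — 1 of them qualifies.
Total: 260 + 1 = 261.

261 weekdays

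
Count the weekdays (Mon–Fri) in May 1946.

23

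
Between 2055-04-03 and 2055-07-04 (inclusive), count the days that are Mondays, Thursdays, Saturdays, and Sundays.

54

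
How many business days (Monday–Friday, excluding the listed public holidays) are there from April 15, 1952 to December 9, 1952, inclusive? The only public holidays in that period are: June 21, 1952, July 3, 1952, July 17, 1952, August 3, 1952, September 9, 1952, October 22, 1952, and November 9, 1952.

April 15, 1952 is a Tuesday.
From April 15, 1952 to December 9, 1952 is 239 days inclusive.
239 = 7 × 34 + 1, so there are 34 full weeks plus 1 extra day.
Each full week contributes 5 weekdays (Mon–Fri): 34 × 5 = 170.
The 1 extra day is Tuesday — 1 of them qualifies.
Total: 170 + 1 = 171.
Holidays: June 21, 1952 (Sat); July 3, 1952 (Thu); July 17, 1952 (Thu); August 3, 1952 (Sun); September 9, 1952 (Tue); October 22, 1952 (Wed); November 9, 1952 (Sun).
4 of the 7 holidays fall on weekdays; the rest are weekends and were already excluded.
Business days: 171 − 4 = 167.

167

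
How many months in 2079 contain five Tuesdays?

A month has five Tuesdays exactly when Tuesday falls within its first (length − 28) days.
Jan: 31 days, starts Sun → 5 of Sun, Mon, Tue ✓
Feb: 28 days, starts Wed → 5 of (none)
Mar: 31 days, starts Wed → 5 of Wed, Thu, Fri
Apr: 30 days, starts Sat → 5 of Sat, Sun
May: 31 days, starts Mon → 5 of Mon, Tue, Wed ✓
Jun: 30 days, starts Thu → 5 of Thu, Fri
Jul: 31 days, starts Sat → 5 of Sat, Sun, Mon
Aug: 31 days, starts Tue → 5 of Tue, Wed, Thu ✓
Sep: 30 days, starts Fri → 5 of Fri, Sat
Oct: 31 days, starts Sun → 5 of Sun, Mon, Tue ✓
Nov: 30 days, starts Wed → 5 of Wed, Thu
Dec: 31 days, starts Fri → 5 of Fri, Sat, Sun
Months with five Tuesdays: Jan, May, Aug, Oct.

4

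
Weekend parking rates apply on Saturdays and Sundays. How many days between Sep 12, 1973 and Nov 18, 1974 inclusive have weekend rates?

Sep 12, 1973 is a Wednesday.
That's 433 days from start to end, counting both.
433 = 7 × 61 + 6, so there are 61 full weeks plus 6 extra days.
Each full week contributes 2 weekend days (Sat, Sun): 61 × 2 = 122.
The 6 extra days are Wed, Thu, Fri, Sat, Sun, Mon — 2 of them qualify.
Total: 122 + 2 = 124.

124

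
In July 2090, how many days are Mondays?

5

1 July 2090 is a Saturday.
From 1 July 2090 to 31 July 2090 is 31 days inclusive.
31 = 7 × 4 + 3, so there are 4 full weeks plus 3 extra days.
Each full week contributes one Monday: 4 so far.
The 3 extra days are Saturday, Sunday, Monday — 1 of them qualifies.
Total: 4 + 1 = 5.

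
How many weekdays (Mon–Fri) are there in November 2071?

21

November 1, 2071 is a Sunday.
That's 30 days from start to end, counting both.
30 = 7 × 4 + 2, so there are 4 full weeks plus 2 extra days.
Each full week contributes 5 weekdays (Mon–Fri): 4 × 5 = 20.
The 2 extra days are Sunday, Monday — 1 of them qualifies.
Total: 20 + 1 = 21.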